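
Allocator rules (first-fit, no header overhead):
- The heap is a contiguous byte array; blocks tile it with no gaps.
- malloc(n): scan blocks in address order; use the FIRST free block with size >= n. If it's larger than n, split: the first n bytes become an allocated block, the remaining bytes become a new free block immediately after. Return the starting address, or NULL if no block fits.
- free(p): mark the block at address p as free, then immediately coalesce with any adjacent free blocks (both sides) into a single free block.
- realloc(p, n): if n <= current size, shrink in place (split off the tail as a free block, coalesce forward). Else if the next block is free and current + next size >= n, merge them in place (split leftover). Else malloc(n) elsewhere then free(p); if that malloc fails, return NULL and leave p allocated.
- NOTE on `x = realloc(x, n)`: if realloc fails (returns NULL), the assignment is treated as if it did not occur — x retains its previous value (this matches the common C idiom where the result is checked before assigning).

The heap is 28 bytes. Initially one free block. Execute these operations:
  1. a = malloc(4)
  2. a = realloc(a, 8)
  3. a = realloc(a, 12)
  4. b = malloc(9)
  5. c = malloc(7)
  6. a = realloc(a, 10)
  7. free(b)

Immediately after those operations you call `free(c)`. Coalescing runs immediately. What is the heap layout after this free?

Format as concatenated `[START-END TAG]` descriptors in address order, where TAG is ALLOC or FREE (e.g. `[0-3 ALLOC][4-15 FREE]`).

Op 1: a = malloc(4) -> a = 0; heap: [0-3 ALLOC][4-27 FREE]
Op 2: a = realloc(a, 8) -> a = 0; heap: [0-7 ALLOC][8-27 FREE]
Op 3: a = realloc(a, 12) -> a = 0; heap: [0-11 ALLOC][12-27 FREE]
Op 4: b = malloc(9) -> b = 12; heap: [0-11 ALLOC][12-20 ALLOC][21-27 FREE]
Op 5: c = malloc(7) -> c = 21; heap: [0-11 ALLOC][12-20 ALLOC][21-27 ALLOC]
Op 6: a = realloc(a, 10) -> a = 0; heap: [0-9 ALLOC][10-11 FREE][12-20 ALLOC][21-27 ALLOC]
Op 7: free(b) -> (freed b); heap: [0-9 ALLOC][10-20 FREE][21-27 ALLOC]
free(c): c = 21 -> block [21-27 ALLOC]; mark free, coalesce with adjacent free neighbors -> [0-9 ALLOC][10-27 FREE]

Answer: [0-9 ALLOC][10-27 FREE]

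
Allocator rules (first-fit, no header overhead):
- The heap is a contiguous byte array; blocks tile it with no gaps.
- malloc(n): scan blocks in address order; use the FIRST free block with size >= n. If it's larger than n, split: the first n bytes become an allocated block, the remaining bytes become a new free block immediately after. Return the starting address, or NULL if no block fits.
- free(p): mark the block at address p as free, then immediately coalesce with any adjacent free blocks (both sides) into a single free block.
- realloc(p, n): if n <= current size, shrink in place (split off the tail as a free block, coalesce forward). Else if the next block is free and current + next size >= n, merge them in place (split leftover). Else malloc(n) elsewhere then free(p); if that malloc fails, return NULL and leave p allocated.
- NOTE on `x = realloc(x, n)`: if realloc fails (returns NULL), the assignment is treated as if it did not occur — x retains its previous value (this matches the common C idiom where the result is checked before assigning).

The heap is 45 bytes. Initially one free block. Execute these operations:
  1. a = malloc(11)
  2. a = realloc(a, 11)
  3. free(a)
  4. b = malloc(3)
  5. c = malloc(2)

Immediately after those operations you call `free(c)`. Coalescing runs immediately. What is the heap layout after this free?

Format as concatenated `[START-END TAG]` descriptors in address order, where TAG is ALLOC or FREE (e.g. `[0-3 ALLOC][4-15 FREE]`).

Answer: [0-2 ALLOC][3-44 FREE]

Derivation:
Op 1: a = malloc(11) -> a = 0; heap: [0-10 ALLOC][11-44 FREE]
Op 2: a = realloc(a, 11) -> a = 0; heap: [0-10 ALLOC][11-44 FREE]
Op 3: free(a) -> (freed a); heap: [0-44 FREE]
Op 4: b = malloc(3) -> b = 0; heap: [0-2 ALLOC][3-44 FREE]
Op 5: c = malloc(2) -> c = 3; heap: [0-2 ALLOC][3-4 ALLOC][5-44 FREE]
free(c): c = 3 -> block [3-4 ALLOC]; mark free, coalesce with adjacent free neighbors -> [0-2 ALLOC][3-44 FREE]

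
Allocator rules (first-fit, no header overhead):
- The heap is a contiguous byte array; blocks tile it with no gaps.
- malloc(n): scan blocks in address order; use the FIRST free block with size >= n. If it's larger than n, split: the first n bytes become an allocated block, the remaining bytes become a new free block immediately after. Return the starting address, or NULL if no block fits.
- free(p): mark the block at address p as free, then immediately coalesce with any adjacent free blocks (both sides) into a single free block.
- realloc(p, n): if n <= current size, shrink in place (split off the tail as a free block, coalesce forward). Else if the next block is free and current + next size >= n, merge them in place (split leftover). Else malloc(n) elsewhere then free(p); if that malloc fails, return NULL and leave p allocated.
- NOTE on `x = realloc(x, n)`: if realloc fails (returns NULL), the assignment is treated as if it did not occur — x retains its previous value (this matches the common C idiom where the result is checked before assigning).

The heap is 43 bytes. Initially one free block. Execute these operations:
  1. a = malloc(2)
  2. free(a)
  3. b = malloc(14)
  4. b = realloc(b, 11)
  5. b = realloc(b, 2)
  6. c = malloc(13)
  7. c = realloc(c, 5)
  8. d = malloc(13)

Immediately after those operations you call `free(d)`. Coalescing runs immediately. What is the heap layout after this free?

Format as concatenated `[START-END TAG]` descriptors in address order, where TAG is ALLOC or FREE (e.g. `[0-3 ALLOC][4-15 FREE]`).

Answer: [0-1 ALLOC][2-6 ALLOC][7-42 FREE]

Derivation:
Op 1: a = malloc(2) -> a = 0; heap: [0-1 ALLOC][2-42 FREE]
Op 2: free(a) -> (freed a); heap: [0-42 FREE]
Op 3: b = malloc(14) -> b = 0; heap: [0-13 ALLOC][14-42 FREE]
Op 4: b = realloc(b, 11) -> b = 0; heap: [0-10 ALLOC][11-42 FREE]
Op 5: b = realloc(b, 2) -> b = 0; heap: [0-1 ALLOC][2-42 FREE]
Op 6: c = malloc(13) -> c = 2; heap: [0-1 ALLOC][2-14 ALLOC][15-42 FREE]
Op 7: c = realloc(c, 5) -> c = 2; heap: [0-1 ALLOC][2-6 ALLOC][7-42 FREE]
Op 8: d = malloc(13) -> d = 7; heap: [0-1 ALLOC][2-6 ALLOC][7-19 ALLOC][20-42 FREE]
free(d): d = 7 -> block [7-19 ALLOC]; mark free, coalesce with adjacent free neighbors -> [0-1 ALLOC][2-6 ALLOC][7-42 FREE]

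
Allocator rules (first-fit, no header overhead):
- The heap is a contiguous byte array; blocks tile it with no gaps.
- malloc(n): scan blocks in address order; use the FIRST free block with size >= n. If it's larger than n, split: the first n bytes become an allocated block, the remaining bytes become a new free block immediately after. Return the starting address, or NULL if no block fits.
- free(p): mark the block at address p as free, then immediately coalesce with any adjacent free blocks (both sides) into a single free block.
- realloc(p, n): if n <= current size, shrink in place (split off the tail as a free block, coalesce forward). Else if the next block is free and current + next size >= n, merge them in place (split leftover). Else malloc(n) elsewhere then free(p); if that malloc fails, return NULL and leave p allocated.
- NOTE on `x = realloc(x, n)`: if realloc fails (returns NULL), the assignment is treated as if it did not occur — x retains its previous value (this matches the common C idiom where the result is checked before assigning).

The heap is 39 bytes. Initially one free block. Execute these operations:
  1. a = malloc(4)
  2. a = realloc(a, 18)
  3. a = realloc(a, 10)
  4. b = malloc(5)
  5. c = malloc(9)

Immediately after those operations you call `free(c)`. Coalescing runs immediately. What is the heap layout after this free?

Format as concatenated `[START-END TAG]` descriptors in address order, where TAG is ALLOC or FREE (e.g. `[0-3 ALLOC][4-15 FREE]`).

Answer: [0-9 ALLOC][10-14 ALLOC][15-38 FREE]

Derivation:
Op 1: a = malloc(4) -> a = 0; heap: [0-3 ALLOC][4-38 FREE]
Op 2: a = realloc(a, 18) -> a = 0; heap: [0-17 ALLOC][18-38 FREE]
Op 3: a = realloc(a, 10) -> a = 0; heap: [0-9 ALLOC][10-38 FREE]
Op 4: b = malloc(5) -> b = 10; heap: [0-9 ALLOC][10-14 ALLOC][15-38 FREE]
Op 5: c = malloc(9) -> c = 15; heap: [0-9 ALLOC][10-14 ALLOC][15-23 ALLOC][24-38 FREE]
free(c): c = 15 -> block [15-23 ALLOC]; mark free, coalesce with adjacent free neighbors -> [0-9 ALLOC][10-14 ALLOC][15-38 FREE]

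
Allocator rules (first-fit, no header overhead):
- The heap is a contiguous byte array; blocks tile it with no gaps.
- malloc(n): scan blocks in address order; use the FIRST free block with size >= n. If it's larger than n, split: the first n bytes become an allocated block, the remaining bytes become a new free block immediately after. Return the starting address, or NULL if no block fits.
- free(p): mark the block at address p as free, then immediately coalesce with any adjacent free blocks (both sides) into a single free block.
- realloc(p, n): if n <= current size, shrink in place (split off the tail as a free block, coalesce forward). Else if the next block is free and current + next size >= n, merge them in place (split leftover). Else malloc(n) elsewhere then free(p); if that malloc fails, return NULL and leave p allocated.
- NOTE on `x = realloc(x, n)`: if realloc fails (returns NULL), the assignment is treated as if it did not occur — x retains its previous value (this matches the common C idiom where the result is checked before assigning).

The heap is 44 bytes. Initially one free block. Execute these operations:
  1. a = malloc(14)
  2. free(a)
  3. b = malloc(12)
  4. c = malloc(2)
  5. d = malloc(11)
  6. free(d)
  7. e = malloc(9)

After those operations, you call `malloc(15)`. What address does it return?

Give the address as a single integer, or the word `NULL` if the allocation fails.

Op 1: a = malloc(14) -> a = 0; heap: [0-13 ALLOC][14-43 FREE]
Op 2: free(a) -> (freed a); heap: [0-43 FREE]
Op 3: b = malloc(12) -> b = 0; heap: [0-11 ALLOC][12-43 FREE]
Op 4: c = malloc(2) -> c = 12; heap: [0-11 ALLOC][12-13 ALLOC][14-43 FREE]
Op 5: d = malloc(11) -> d = 14; heap: [0-11 ALLOC][12-13 ALLOC][14-24 ALLOC][25-43 FREE]
Op 6: free(d) -> (freed d); heap: [0-11 ALLOC][12-13 ALLOC][14-43 FREE]
Op 7: e = malloc(9) -> e = 14; heap: [0-11 ALLOC][12-13 ALLOC][14-22 ALLOC][23-43 FREE]
malloc(15): first-fit scan over [0-11 ALLOC][12-13 ALLOC][14-22 ALLOC][23-43 FREE] -> 23

Answer: 23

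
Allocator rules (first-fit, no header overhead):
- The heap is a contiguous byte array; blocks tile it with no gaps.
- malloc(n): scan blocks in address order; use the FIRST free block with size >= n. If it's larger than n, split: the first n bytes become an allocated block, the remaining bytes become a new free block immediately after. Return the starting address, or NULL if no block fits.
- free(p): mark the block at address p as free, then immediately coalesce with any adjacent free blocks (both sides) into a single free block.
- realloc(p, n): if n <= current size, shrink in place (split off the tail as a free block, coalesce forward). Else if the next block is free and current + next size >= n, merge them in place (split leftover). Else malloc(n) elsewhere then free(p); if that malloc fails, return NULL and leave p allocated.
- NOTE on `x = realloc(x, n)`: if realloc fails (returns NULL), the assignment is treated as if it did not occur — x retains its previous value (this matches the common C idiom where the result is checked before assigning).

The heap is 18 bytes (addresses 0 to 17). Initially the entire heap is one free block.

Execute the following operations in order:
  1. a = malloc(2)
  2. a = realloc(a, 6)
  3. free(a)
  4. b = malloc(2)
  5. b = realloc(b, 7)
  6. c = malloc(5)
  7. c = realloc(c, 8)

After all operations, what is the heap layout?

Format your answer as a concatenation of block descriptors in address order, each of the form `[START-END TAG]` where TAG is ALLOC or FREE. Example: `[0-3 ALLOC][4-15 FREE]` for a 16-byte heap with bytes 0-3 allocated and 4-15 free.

Op 1: a = malloc(2) -> a = 0; heap: [0-1 ALLOC][2-17 FREE]
Op 2: a = realloc(a, 6) -> a = 0; heap: [0-5 ALLOC][6-17 FREE]
Op 3: free(a) -> (freed a); heap: [0-17 FREE]
Op 4: b = malloc(2) -> b = 0; heap: [0-1 ALLOC][2-17 FREE]
Op 5: b = realloc(b, 7) -> b = 0; heap: [0-6 ALLOC][7-17 FREE]
Op 6: c = malloc(5) -> c = 7; heap: [0-6 ALLOC][7-11 ALLOC][12-17 FREE]
Op 7: c = realloc(c, 8) -> c = 7; heap: [0-6 ALLOC][7-14 ALLOC][15-17 FREE]

Answer: [0-6 ALLOC][7-14 ALLOC][15-17 FREE]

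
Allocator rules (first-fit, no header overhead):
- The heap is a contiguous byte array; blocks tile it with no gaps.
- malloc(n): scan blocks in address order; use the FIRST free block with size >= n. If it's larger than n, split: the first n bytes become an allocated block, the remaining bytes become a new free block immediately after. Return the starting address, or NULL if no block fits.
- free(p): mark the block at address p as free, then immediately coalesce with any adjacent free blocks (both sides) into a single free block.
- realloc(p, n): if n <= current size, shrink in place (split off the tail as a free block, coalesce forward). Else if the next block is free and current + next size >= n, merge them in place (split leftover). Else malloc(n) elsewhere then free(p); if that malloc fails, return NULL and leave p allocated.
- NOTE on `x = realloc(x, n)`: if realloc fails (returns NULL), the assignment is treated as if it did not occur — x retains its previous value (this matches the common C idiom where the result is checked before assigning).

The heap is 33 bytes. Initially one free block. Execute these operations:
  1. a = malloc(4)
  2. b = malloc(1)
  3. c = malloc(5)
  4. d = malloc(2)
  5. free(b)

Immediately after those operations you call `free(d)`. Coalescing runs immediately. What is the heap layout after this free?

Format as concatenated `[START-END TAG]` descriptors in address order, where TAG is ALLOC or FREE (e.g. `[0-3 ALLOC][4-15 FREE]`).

Answer: [0-3 ALLOC][4-4 FREE][5-9 ALLOC][10-32 FREE]

Derivation:
Op 1: a = malloc(4) -> a = 0; heap: [0-3 ALLOC][4-32 FREE]
Op 2: b = malloc(1) -> b = 4; heap: [0-3 ALLOC][4-4 ALLOC][5-32 FREE]
Op 3: c = malloc(5) -> c = 5; heap: [0-3 ALLOC][4-4 ALLOC][5-9 ALLOC][10-32 FREE]
Op 4: d = malloc(2) -> d = 10; heap: [0-3 ALLOC][4-4 ALLOC][5-9 ALLOC][10-11 ALLOC][12-32 FREE]
Op 5: free(b) -> (freed b); heap: [0-3 ALLOC][4-4 FREE][5-9 ALLOC][10-11 ALLOC][12-32 FREE]
free(d): d = 10 -> block [10-11 ALLOC]; mark free, coalesce with adjacent free neighbors -> [0-3 ALLOC][4-4 FREE][5-9 ALLOC][10-32 FREE]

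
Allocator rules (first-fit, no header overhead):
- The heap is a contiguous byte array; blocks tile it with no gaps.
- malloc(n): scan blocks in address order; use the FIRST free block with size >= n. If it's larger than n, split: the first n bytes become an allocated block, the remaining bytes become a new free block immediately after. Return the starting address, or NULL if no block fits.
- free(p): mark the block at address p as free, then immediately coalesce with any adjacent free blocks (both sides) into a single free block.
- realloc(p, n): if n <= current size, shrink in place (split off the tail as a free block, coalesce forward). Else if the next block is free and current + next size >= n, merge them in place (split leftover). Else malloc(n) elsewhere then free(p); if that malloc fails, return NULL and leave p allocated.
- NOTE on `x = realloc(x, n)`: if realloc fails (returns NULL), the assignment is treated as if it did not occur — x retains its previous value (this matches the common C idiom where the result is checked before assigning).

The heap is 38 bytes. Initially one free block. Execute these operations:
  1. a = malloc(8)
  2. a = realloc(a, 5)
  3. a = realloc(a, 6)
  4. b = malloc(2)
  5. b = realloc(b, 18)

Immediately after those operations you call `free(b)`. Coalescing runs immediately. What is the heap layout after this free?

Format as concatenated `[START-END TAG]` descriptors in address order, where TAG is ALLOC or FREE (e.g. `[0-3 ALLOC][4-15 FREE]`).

Answer: [0-5 ALLOC][6-37 FREE]

Derivation:
Op 1: a = malloc(8) -> a = 0; heap: [0-7 ALLOC][8-37 FREE]
Op 2: a = realloc(a, 5) -> a = 0; heap: [0-4 ALLOC][5-37 FREE]
Op 3: a = realloc(a, 6) -> a = 0; heap: [0-5 ALLOC][6-37 FREE]
Op 4: b = malloc(2) -> b = 6; heap: [0-5 ALLOC][6-7 ALLOC][8-37 FREE]
Op 5: b = realloc(b, 18) -> b = 6; heap: [0-5 ALLOC][6-23 ALLOC][24-37 FREE]
free(b): b = 6 -> block [6-23 ALLOC]; mark free, coalesce with adjacent free neighbors -> [0-5 ALLOC][6-37 FREE]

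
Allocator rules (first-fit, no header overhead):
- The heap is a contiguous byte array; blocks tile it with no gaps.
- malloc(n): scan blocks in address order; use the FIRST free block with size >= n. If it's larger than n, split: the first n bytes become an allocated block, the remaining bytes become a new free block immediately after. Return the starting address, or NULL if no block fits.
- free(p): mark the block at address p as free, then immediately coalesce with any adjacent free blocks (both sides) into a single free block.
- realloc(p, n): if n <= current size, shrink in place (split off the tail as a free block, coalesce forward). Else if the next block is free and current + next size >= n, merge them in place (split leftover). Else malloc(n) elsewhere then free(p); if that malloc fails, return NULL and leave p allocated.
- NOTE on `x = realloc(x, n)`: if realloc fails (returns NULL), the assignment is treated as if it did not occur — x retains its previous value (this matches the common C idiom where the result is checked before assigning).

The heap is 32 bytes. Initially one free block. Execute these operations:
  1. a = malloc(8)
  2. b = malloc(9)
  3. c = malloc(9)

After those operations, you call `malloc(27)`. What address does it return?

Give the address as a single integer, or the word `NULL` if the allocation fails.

Op 1: a = malloc(8) -> a = 0; heap: [0-7 ALLOC][8-31 FREE]
Op 2: b = malloc(9) -> b = 8; heap: [0-7 ALLOC][8-16 ALLOC][17-31 FREE]
Op 3: c = malloc(9) -> c = 17; heap: [0-7 ALLOC][8-16 ALLOC][17-25 ALLOC][26-31 FREE]
malloc(27): first-fit scan over [0-7 ALLOC][8-16 ALLOC][17-25 ALLOC][26-31 FREE] -> NULL

Answer: NULL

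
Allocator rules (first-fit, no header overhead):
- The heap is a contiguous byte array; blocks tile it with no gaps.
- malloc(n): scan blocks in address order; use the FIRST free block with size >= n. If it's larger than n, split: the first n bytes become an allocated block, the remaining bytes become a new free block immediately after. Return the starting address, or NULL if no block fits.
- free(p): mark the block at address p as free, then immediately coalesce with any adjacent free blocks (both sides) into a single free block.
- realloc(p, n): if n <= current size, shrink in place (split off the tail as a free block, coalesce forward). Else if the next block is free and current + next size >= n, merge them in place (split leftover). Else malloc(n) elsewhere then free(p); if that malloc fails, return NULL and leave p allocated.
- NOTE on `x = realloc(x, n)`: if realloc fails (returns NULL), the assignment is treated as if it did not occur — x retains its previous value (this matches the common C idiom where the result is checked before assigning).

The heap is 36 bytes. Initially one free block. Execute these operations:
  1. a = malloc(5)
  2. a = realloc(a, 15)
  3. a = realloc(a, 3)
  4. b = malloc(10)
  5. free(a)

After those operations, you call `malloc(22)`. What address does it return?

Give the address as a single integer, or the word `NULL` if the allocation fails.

Answer: 13

Derivation:
Op 1: a = malloc(5) -> a = 0; heap: [0-4 ALLOC][5-35 FREE]
Op 2: a = realloc(a, 15) -> a = 0; heap: [0-14 ALLOC][15-35 FREE]
Op 3: a = realloc(a, 3) -> a = 0; heap: [0-2 ALLOC][3-35 FREE]
Op 4: b = malloc(10) -> b = 3; heap: [0-2 ALLOC][3-12 ALLOC][13-35 FREE]
Op 5: free(a) -> (freed a); heap: [0-2 FREE][3-12 ALLOC][13-35 FREE]
malloc(22): first-fit scan over [0-2 FREE][3-12 ALLOC][13-35 FREE] -> 13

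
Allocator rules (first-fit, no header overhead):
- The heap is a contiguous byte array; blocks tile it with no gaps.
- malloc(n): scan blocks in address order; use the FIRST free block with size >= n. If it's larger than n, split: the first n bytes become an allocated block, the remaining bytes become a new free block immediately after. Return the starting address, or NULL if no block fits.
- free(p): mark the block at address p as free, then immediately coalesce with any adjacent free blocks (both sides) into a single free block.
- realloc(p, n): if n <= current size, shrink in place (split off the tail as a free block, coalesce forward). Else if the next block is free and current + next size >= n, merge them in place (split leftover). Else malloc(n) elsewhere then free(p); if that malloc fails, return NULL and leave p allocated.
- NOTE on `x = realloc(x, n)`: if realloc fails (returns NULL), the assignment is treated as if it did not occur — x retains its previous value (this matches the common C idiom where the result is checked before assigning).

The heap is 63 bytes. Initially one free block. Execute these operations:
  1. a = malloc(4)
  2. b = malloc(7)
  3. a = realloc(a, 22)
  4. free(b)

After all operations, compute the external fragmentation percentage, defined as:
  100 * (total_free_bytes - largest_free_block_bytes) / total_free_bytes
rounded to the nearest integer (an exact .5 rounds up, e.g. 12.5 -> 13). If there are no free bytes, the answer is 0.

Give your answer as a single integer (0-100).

Answer: 27

Derivation:
Op 1: a = malloc(4) -> a = 0; heap: [0-3 ALLOC][4-62 FREE]
Op 2: b = malloc(7) -> b = 4; heap: [0-3 ALLOC][4-10 ALLOC][11-62 FREE]
Op 3: a = realloc(a, 22) -> a = 11; heap: [0-3 FREE][4-10 ALLOC][11-32 ALLOC][33-62 FREE]
Op 4: free(b) -> (freed b); heap: [0-10 FREE][11-32 ALLOC][33-62 FREE]
Free blocks: [11 30] total_free=41 largest=30 -> 100*(41-30)/41 = 1100/41 ≈ 26.829 -> rounds to 27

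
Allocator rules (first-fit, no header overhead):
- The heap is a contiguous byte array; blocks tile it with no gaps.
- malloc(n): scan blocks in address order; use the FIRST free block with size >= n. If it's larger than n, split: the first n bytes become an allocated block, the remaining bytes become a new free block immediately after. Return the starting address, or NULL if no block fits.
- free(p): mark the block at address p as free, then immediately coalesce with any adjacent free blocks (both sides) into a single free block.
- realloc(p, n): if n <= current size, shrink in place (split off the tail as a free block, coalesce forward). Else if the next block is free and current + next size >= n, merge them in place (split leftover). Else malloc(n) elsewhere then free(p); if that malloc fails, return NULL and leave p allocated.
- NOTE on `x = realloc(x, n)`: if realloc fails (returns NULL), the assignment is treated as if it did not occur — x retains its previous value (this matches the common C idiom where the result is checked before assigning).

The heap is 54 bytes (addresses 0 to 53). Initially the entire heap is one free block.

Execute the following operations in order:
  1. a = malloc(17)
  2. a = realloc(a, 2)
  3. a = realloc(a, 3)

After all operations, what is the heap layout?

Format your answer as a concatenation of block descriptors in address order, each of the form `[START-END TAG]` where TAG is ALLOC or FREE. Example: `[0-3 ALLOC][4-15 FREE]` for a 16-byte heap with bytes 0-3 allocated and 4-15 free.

Op 1: a = malloc(17) -> a = 0; heap: [0-16 ALLOC][17-53 FREE]
Op 2: a = realloc(a, 2) -> a = 0; heap: [0-1 ALLOC][2-53 FREE]
Op 3: a = realloc(a, 3) -> a = 0; heap: [0-2 ALLOC][3-53 FREE]

Answer: [0-2 ALLOC][3-53 FREE]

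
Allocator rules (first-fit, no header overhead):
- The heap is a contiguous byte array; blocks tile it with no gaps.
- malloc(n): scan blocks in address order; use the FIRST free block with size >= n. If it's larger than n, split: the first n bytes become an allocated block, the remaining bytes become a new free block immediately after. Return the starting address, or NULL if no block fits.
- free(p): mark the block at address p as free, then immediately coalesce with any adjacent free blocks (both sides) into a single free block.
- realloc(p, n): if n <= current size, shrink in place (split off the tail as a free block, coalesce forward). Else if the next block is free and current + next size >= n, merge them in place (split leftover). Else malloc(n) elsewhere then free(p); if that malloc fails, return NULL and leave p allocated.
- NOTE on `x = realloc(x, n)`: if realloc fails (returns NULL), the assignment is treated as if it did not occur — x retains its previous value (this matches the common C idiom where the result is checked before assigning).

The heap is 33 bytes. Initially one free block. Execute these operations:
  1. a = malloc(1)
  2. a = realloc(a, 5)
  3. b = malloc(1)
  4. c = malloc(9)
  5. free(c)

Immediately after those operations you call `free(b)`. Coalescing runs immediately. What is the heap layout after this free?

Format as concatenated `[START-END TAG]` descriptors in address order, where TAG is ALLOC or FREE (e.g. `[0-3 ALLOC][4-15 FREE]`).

Op 1: a = malloc(1) -> a = 0; heap: [0-0 ALLOC][1-32 FREE]
Op 2: a = realloc(a, 5) -> a = 0; heap: [0-4 ALLOC][5-32 FREE]
Op 3: b = malloc(1) -> b = 5; heap: [0-4 ALLOC][5-5 ALLOC][6-32 FREE]
Op 4: c = malloc(9) -> c = 6; heap: [0-4 ALLOC][5-5 ALLOC][6-14 ALLOC][15-32 FREE]
Op 5: free(c) -> (freed c); heap: [0-4 ALLOC][5-5 ALLOC][6-32 FREE]
free(b): b = 5 -> block [5-5 ALLOC]; mark free, coalesce with adjacent free neighbors -> [0-4 ALLOC][5-32 FREE]

Answer: [0-4 ALLOC][5-32 FREE]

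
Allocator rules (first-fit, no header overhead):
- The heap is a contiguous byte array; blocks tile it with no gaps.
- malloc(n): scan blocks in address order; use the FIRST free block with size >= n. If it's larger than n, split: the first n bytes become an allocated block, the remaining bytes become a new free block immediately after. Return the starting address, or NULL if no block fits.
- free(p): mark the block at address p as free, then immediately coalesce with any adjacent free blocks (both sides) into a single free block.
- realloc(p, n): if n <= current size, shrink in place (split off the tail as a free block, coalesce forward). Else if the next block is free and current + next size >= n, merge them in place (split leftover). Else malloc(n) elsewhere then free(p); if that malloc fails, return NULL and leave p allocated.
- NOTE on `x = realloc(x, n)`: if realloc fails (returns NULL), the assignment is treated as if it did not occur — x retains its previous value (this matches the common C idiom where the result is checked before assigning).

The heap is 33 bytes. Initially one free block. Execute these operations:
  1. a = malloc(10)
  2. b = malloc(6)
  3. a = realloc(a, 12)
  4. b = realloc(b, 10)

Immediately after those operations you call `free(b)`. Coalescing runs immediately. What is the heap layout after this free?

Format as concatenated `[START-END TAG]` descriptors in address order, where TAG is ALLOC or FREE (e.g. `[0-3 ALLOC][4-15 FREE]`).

Answer: [0-15 FREE][16-27 ALLOC][28-32 FREE]

Derivation:
Op 1: a = malloc(10) -> a = 0; heap: [0-9 ALLOC][10-32 FREE]
Op 2: b = malloc(6) -> b = 10; heap: [0-9 ALLOC][10-15 ALLOC][16-32 FREE]
Op 3: a = realloc(a, 12) -> a = 16; heap: [0-9 FREE][10-15 ALLOC][16-27 ALLOC][28-32 FREE]
Op 4: b = realloc(b, 10) -> b = 0; heap: [0-9 ALLOC][10-15 FREE][16-27 ALLOC][28-32 FREE]
free(b): b = 0 -> block [0-9 ALLOC]; mark free, coalesce with adjacent free neighbors -> [0-15 FREE][16-27 ALLOC][28-32 FREE]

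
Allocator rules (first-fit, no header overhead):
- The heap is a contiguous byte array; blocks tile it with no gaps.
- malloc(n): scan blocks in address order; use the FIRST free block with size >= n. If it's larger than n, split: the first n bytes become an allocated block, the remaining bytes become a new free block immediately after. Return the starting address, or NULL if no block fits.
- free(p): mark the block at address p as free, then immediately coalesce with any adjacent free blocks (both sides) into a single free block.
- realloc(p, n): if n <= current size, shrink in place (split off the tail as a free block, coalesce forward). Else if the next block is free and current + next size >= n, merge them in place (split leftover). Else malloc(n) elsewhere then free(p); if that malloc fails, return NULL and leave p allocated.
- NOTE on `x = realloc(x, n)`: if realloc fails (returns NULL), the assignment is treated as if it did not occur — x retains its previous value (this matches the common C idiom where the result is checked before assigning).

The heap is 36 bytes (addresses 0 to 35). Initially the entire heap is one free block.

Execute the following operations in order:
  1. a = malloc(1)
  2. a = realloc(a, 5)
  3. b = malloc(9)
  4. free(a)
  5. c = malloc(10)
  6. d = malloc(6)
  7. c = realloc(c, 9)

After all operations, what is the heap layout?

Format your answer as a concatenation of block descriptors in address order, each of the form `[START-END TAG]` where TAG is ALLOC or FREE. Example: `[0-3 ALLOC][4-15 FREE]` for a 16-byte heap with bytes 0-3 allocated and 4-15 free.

Op 1: a = malloc(1) -> a = 0; heap: [0-0 ALLOC][1-35 FREE]
Op 2: a = realloc(a, 5) -> a = 0; heap: [0-4 ALLOC][5-35 FREE]
Op 3: b = malloc(9) -> b = 5; heap: [0-4 ALLOC][5-13 ALLOC][14-35 FREE]
Op 4: free(a) -> (freed a); heap: [0-4 FREE][5-13 ALLOC][14-35 FREE]
Op 5: c = malloc(10) -> c = 14; heap: [0-4 FREE][5-13 ALLOC][14-23 ALLOC][24-35 FREE]
Op 6: d = malloc(6) -> d = 24; heap: [0-4 FREE][5-13 ALLOC][14-23 ALLOC][24-29 ALLOC][30-35 FREE]
Op 7: c = realloc(c, 9) -> c = 14; heap: [0-4 FREE][5-13 ALLOC][14-22 ALLOC][23-23 FREE][24-29 ALLOC][30-35 FREE]

Answer: [0-4 FREE][5-13 ALLOC][14-22 ALLOC][23-23 FREE][24-29 ALLOC][30-35 FREE]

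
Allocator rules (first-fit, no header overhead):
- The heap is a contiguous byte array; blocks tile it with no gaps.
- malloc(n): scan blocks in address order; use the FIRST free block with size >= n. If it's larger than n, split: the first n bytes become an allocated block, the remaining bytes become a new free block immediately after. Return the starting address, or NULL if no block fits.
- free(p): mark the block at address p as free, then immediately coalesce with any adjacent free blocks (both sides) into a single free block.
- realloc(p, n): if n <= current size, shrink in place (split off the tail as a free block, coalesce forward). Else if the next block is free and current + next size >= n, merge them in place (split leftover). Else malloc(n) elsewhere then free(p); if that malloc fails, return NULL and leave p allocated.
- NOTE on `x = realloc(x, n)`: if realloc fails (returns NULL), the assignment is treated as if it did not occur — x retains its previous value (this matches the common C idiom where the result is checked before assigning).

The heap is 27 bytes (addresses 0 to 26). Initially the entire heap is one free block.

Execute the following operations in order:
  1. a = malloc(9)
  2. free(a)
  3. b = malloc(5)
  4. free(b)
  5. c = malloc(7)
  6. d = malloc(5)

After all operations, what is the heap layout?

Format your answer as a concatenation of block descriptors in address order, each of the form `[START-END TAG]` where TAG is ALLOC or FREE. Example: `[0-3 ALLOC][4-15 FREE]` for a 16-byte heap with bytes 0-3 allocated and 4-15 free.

Op 1: a = malloc(9) -> a = 0; heap: [0-8 ALLOC][9-26 FREE]
Op 2: free(a) -> (freed a); heap: [0-26 FREE]
Op 3: b = malloc(5) -> b = 0; heap: [0-4 ALLOC][5-26 FREE]
Op 4: free(b) -> (freed b); heap: [0-26 FREE]
Op 5: c = malloc(7) -> c = 0; heap: [0-6 ALLOC][7-26 FREE]
Op 6: d = malloc(5) -> d = 7; heap: [0-6 ALLOC][7-11 ALLOC][12-26 FREE]

Answer: [0-6 ALLOC][7-11 ALLOC][12-26 FREE]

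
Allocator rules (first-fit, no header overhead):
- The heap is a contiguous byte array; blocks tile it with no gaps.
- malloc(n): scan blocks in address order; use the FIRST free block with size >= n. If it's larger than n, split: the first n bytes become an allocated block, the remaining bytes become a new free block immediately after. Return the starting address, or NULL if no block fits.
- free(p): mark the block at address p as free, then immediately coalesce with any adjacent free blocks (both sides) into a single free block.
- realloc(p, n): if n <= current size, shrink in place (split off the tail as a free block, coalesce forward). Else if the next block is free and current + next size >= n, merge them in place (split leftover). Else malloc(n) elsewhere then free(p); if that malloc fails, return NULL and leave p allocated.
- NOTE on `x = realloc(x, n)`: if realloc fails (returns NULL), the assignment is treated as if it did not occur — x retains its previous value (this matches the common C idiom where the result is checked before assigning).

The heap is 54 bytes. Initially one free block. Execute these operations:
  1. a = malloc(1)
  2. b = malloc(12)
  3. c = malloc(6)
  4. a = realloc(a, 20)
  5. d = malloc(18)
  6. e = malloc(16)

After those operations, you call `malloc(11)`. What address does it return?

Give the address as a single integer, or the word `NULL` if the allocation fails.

Answer: 39

Derivation:
Op 1: a = malloc(1) -> a = 0; heap: [0-0 ALLOC][1-53 FREE]
Op 2: b = malloc(12) -> b = 1; heap: [0-0 ALLOC][1-12 ALLOC][13-53 FREE]
Op 3: c = malloc(6) -> c = 13; heap: [0-0 ALLOC][1-12 ALLOC][13-18 ALLOC][19-53 FREE]
Op 4: a = realloc(a, 20) -> a = 19; heap: [0-0 FREE][1-12 ALLOC][13-18 ALLOC][19-38 ALLOC][39-53 FREE]
Op 5: d = malloc(18) -> d = NULL; heap: [0-0 FREE][1-12 ALLOC][13-18 ALLOC][19-38 ALLOC][39-53 FREE]
Op 6: e = malloc(16) -> e = NULL; heap: [0-0 FREE][1-12 ALLOC][13-18 ALLOC][19-38 ALLOC][39-53 FREE]
malloc(11): first-fit scan over [0-0 FREE][1-12 ALLOC][13-18 ALLOC][19-38 ALLOC][39-53 FREE] -> 39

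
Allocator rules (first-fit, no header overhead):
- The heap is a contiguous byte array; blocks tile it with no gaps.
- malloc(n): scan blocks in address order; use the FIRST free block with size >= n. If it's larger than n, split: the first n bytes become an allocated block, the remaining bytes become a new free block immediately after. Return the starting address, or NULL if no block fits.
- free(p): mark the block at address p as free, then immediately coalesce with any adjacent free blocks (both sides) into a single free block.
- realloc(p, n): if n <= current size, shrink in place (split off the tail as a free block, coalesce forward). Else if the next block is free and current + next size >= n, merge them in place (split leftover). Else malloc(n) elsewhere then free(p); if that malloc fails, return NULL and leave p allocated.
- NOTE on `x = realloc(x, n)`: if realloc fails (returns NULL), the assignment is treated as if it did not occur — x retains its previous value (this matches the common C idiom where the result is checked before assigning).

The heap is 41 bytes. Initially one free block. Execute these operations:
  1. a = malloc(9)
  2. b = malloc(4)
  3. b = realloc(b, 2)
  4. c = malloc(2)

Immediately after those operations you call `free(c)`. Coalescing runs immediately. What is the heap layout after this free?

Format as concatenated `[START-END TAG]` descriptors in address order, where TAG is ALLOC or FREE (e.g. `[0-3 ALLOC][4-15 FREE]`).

Answer: [0-8 ALLOC][9-10 ALLOC][11-40 FREE]

Derivation:
Op 1: a = malloc(9) -> a = 0; heap: [0-8 ALLOC][9-40 FREE]
Op 2: b = malloc(4) -> b = 9; heap: [0-8 ALLOC][9-12 ALLOC][13-40 FREE]
Op 3: b = realloc(b, 2) -> b = 9; heap: [0-8 ALLOC][9-10 ALLOC][11-40 FREE]
Op 4: c = malloc(2) -> c = 11; heap: [0-8 ALLOC][9-10 ALLOC][11-12 ALLOC][13-40 FREE]
free(c): c = 11 -> block [11-12 ALLOC]; mark free, coalesce with adjacent free neighbors -> [0-8 ALLOC][9-10 ALLOC][11-40 FREE]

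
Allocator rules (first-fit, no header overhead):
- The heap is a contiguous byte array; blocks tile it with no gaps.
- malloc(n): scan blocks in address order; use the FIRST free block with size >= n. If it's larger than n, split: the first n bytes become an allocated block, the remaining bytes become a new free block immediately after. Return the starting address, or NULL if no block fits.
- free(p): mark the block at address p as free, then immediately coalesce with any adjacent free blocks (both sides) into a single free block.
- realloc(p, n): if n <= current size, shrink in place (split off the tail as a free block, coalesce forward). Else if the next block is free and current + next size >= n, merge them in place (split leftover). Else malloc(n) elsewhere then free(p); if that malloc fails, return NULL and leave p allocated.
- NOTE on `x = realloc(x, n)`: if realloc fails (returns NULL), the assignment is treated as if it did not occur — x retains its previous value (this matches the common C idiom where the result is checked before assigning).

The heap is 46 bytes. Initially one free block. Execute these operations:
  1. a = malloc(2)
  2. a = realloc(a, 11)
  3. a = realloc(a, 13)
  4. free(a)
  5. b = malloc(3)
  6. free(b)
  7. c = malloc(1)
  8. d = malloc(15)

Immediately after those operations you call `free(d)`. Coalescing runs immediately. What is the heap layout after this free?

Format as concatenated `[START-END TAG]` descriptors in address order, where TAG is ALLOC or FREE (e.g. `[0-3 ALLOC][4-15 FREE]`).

Op 1: a = malloc(2) -> a = 0; heap: [0-1 ALLOC][2-45 FREE]
Op 2: a = realloc(a, 11) -> a = 0; heap: [0-10 ALLOC][11-45 FREE]
Op 3: a = realloc(a, 13) -> a = 0; heap: [0-12 ALLOC][13-45 FREE]
Op 4: free(a) -> (freed a); heap: [0-45 FREE]
Op 5: b = malloc(3) -> b = 0; heap: [0-2 ALLOC][3-45 FREE]
Op 6: free(b) -> (freed b); heap: [0-45 FREE]
Op 7: c = malloc(1) -> c = 0; heap: [0-0 ALLOC][1-45 FREE]
Op 8: d = malloc(15) -> d = 1; heap: [0-0 ALLOC][1-15 ALLOC][16-45 FREE]
free(d): d = 1 -> block [1-15 ALLOC]; mark free, coalesce with adjacent free neighbors -> [0-0 ALLOC][1-45 FREE]

Answer: [0-0 ALLOC][1-45 FREE]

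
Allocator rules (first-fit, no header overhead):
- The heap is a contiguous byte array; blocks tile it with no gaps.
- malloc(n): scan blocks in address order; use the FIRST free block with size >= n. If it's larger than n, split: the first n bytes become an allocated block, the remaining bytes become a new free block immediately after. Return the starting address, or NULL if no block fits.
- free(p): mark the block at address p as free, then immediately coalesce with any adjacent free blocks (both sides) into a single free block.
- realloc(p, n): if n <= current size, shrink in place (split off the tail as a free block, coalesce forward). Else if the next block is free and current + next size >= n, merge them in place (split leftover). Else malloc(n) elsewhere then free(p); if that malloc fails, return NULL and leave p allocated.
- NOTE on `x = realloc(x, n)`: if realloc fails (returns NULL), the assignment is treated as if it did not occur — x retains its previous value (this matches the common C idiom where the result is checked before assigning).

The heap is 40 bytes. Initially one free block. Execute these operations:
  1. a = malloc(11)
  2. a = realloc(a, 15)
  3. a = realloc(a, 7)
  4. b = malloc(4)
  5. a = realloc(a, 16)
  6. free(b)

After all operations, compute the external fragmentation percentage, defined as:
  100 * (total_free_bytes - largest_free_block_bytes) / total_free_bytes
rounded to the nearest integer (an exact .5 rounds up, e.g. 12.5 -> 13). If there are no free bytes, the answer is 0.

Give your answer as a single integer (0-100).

Answer: 46

Derivation:
Op 1: a = malloc(11) -> a = 0; heap: [0-10 ALLOC][11-39 FREE]
Op 2: a = realloc(a, 15) -> a = 0; heap: [0-14 ALLOC][15-39 FREE]
Op 3: a = realloc(a, 7) -> a = 0; heap: [0-6 ALLOC][7-39 FREE]
Op 4: b = malloc(4) -> b = 7; heap: [0-6 ALLOC][7-10 ALLOC][11-39 FREE]
Op 5: a = realloc(a, 16) -> a = 11; heap: [0-6 FREE][7-10 ALLOC][11-26 ALLOC][27-39 FREE]
Op 6: free(b) -> (freed b); heap: [0-10 FREE][11-26 ALLOC][27-39 FREE]
Free blocks: [11 13] total_free=24 largest=13 -> 100*(24-13)/24 = 1100/24 ≈ 45.833 -> rounds to 46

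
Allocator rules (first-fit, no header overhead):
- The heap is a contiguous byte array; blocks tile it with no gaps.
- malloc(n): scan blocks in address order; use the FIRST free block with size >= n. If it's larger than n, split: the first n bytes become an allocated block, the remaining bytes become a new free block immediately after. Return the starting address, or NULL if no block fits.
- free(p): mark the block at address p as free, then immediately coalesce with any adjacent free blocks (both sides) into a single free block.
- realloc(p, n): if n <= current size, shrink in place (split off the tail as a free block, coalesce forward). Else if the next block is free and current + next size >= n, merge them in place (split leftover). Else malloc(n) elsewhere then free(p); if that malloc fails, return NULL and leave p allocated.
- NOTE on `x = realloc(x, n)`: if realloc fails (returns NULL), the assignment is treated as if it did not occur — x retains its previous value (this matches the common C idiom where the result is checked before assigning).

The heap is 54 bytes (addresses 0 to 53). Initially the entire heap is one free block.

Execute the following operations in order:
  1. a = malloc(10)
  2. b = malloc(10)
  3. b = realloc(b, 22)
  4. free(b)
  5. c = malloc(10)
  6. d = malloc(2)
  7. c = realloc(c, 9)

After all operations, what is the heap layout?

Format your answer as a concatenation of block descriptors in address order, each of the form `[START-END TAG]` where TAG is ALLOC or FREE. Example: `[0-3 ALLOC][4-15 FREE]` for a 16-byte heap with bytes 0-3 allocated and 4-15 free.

Answer: [0-9 ALLOC][10-18 ALLOC][19-19 FREE][20-21 ALLOC][22-53 FREE]

Derivation:
Op 1: a = malloc(10) -> a = 0; heap: [0-9 ALLOC][10-53 FREE]
Op 2: b = malloc(10) -> b = 10; heap: [0-9 ALLOC][10-19 ALLOC][20-53 FREE]
Op 3: b = realloc(b, 22) -> b = 10; heap: [0-9 ALLOC][10-31 ALLOC][32-53 FREE]
Op 4: free(b) -> (freed b); heap: [0-9 ALLOC][10-53 FREE]
Op 5: c = malloc(10) -> c = 10; heap: [0-9 ALLOC][10-19 ALLOC][20-53 FREE]
Op 6: d = malloc(2) -> d = 20; heap: [0-9 ALLOC][10-19 ALLOC][20-21 ALLOC][22-53 FREE]
Op 7: c = realloc(c, 9) -> c = 10; heap: [0-9 ALLOC][10-18 ALLOC][19-19 FREE][20-21 ALLOC][22-53 FREE]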